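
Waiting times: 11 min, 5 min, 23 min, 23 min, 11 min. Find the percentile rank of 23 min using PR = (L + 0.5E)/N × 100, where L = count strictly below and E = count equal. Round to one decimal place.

N = 5.
Strictly below 23: 3. Equal to 23: 2.
PR = (3 + 0.5·2)/5 × 100 = 80.0

80.0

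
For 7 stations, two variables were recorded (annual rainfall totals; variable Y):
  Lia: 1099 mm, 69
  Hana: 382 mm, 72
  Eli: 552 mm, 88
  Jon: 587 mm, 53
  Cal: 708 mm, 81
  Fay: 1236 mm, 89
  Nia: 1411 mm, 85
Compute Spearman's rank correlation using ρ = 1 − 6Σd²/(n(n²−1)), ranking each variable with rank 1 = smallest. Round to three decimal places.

Ranks of variable 1: 5, 1, 2, 3, 4, 6, 7
Ranks of variable 2: 2, 3, 6, 1, 4, 7, 5
d = r₁ − r₂: 3, -2, -4, 2, 0, -1, 2
d²: 9, 4, 16, 4, 0, 1, 4; Σd² = 38
ρ = 1 − 6·38/(7·48) = 1 − 228/336 = 0.321

0.321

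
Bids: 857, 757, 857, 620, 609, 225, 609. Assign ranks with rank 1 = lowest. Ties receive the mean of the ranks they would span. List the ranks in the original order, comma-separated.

6.5, 5, 6.5, 4, 2.5, 1, 2.5

Sorted (ascending): 225, 609, 609, 620, 757, 857, 857
The 2 values of 609 occupy positions 2–3 → average rank (2+3)/2 = 2.5.
The 2 values of 857 occupy positions 6–7 → average rank (6+7)/2 = 6.5.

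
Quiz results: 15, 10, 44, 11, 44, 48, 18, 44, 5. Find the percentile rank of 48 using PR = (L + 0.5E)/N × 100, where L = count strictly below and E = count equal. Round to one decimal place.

N = 9.
Strictly below 48: 8. Equal to 48: 1.
PR = (8 + 0.5·1)/9 × 100 = 94.4

94.4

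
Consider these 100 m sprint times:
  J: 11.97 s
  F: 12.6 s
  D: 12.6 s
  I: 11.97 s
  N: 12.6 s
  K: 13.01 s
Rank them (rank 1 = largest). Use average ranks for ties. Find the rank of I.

Sorted (descending): 13.01, 12.6, 12.6, 12.6, 11.97, 11.97
The 3 values of 12.6 occupy positions 2–4 → average rank 3.
The 2 values of 11.97 occupy positions 5–6 → average rank (5+6)/2 = 5.5.
I has value 11.97 s → rank 5.5.

5.5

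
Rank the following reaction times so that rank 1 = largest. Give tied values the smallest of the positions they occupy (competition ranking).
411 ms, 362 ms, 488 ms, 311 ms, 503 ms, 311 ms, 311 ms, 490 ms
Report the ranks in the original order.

4, 5, 3, 6, 1, 6, 6, 2

Sorted (descending): 503, 490, 488, 411, 362, 311, 311, 311
The 3 values of 311 occupy positions 6–8 → each gets rank 6.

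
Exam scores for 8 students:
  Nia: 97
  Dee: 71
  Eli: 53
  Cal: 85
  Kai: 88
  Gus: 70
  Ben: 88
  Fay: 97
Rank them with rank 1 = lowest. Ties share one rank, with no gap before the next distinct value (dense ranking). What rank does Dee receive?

Sorted (ascending): 53, 70, 71, 85, 88, 88, 97, 97
The 2 values of 88 share dense rank 5.
The 2 values of 97 share dense rank 6.
Remaining distinct values take the next consecutive integers.
Dee has value 71 → rank 3.

3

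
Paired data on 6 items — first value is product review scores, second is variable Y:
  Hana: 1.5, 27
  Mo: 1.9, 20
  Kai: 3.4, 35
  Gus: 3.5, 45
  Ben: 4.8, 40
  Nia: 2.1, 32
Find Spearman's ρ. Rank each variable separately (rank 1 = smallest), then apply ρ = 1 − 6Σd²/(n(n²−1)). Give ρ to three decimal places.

Ranks of variable 1: 1, 2, 4, 5, 6, 3
Ranks of variable 2: 2, 1, 4, 6, 5, 3
d = r₁ − r₂: -1, 1, 0, -1, 1, 0
d²: 1, 1, 0, 1, 1, 0; Σd² = 4
ρ = 1 − 6·4/(6·35) = 1 − 24/210 = 0.886

0.886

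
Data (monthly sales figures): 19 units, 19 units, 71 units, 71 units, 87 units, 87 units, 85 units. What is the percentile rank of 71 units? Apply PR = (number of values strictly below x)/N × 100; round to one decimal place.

28.6

N = 7.
Strictly below 71: 2. Equal to 71: 2.
PR = 2/7 × 100 = 28.6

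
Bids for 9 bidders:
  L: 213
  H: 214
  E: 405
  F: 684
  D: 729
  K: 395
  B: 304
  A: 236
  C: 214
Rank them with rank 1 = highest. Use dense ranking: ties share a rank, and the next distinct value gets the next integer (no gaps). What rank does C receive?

7

Sorted (descending): 729, 684, 405, 395, 304, 236, 214, 214, 213
The 2 values of 214 share dense rank 7.
Remaining distinct values take the next consecutive integers.
C has value 214 → rank 7.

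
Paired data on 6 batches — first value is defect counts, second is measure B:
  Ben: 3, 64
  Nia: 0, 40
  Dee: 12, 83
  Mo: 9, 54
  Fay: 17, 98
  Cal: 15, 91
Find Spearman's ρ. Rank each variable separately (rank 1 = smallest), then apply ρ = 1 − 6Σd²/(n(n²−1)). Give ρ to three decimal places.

Ranks of variable 1: 2, 1, 4, 3, 6, 5
Ranks of variable 2: 3, 1, 4, 2, 6, 5
d = r₁ − r₂: -1, 0, 0, 1, 0, 0
d²: 1, 0, 0, 1, 0, 0; Σd² = 2
ρ = 1 − 6·2/(6·35) = 1 − 12/210 = 0.943

0.943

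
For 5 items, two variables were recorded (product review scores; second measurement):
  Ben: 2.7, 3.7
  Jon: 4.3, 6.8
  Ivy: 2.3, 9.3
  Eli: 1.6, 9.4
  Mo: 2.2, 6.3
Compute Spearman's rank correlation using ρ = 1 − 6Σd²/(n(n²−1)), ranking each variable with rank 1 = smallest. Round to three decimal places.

-0.500

Ranks of variable 1: 4, 5, 3, 1, 2
Ranks of variable 2: 1, 3, 4, 5, 2
d = r₁ − r₂: 3, 2, -1, -4, 0
d²: 9, 4, 1, 16, 0; Σd² = 30
ρ = 1 − 6·30/(5·24) = 1 − 180/120 = -0.500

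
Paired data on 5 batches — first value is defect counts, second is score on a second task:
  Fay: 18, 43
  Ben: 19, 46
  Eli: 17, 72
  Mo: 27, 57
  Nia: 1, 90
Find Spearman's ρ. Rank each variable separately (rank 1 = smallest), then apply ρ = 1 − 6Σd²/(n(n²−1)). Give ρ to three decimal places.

Ranks of variable 1: 3, 4, 2, 5, 1
Ranks of variable 2: 1, 2, 4, 3, 5
d = r₁ − r₂: 2, 2, -2, 2, -4
d²: 4, 4, 4, 4, 16; Σd² = 32
ρ = 1 − 6·32/(5·24) = 1 − 192/120 = -0.600

-0.600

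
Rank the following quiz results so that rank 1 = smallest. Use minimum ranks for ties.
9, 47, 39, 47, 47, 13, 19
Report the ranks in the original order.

1, 5, 4, 5, 5, 2, 3

Sorted (ascending): 9, 13, 19, 39, 47, 47, 47
The 3 values of 47 occupy positions 5–7 → each gets rank 5.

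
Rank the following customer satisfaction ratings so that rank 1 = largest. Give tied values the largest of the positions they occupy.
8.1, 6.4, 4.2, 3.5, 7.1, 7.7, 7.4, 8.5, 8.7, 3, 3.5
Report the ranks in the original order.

3, 7, 8, 10, 6, 4, 5, 2, 1, 11, 10

Sorted (descending): 8.7, 8.5, 8.1, 7.7, 7.4, 7.1, 6.4, 4.2, 3.5, 3.5, 3
The 2 values of 3.5 occupy positions 9–10 → each gets rank 10.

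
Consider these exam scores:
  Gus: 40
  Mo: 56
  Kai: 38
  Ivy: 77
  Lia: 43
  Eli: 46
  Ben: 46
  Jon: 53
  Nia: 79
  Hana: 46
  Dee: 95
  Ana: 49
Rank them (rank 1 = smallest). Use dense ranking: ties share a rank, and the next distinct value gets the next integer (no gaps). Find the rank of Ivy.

8

Sorted (ascending): 38, 40, 43, 46, 46, 46, 49, 53, 56, 77, 79, 95
The 3 values of 46 share dense rank 4.
Remaining distinct values take the next consecutive integers.
Ivy has value 77 → rank 8.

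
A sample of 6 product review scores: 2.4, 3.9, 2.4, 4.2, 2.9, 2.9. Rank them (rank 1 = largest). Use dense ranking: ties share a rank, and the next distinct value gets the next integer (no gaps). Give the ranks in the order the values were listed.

Sorted (descending): 4.2, 3.9, 2.9, 2.9, 2.4, 2.4
The 2 values of 2.9 share dense rank 3.
The 2 values of 2.4 share dense rank 4.
Remaining distinct values take the next consecutive integers.

4, 2, 4, 1, 3, 3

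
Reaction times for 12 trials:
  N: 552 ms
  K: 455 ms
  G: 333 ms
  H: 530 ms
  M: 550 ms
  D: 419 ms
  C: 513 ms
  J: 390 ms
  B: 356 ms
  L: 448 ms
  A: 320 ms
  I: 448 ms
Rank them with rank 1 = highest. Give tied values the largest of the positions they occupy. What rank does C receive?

Sorted (descending): 552, 550, 530, 513, 455, 448, 448, 419, 390, 356, 333, 320
The 2 values of 448 occupy positions 6–7 → each gets rank 7.
C has value 513 ms → rank 4.

4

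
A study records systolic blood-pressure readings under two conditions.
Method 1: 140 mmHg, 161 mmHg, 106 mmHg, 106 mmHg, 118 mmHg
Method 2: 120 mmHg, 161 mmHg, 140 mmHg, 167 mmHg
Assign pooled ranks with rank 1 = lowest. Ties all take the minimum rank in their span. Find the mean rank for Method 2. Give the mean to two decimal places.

6.25

Sorted (ascending): 106, 106, 118, 120, 140, 140, 161, 161, 167
The 2 values of 106 occupy positions 1–2 → each gets rank 1.
The 2 values of 140 occupy positions 5–6 → each gets rank 5.
The 2 values of 161 occupy positions 7–8 → each gets rank 7.
Method 2 values → pooled ranks: 120→4, 161→7, 140→5, 167→9
Mean rank = (4 + 7 + 5 + 9) / 4 = 6.25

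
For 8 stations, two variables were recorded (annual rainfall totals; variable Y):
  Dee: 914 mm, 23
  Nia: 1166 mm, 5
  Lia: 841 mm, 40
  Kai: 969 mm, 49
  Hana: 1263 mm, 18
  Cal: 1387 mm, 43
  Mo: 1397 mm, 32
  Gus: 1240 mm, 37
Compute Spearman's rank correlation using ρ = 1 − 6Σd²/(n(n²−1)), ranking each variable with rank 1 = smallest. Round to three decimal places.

-0.095

Ranks of variable 1: 2, 4, 1, 3, 6, 7, 8, 5
Ranks of variable 2: 3, 1, 6, 8, 2, 7, 4, 5
d = r₁ − r₂: -1, 3, -5, -5, 4, 0, 4, 0
d²: 1, 9, 25, 25, 16, 0, 16, 0; Σd² = 92
ρ = 1 − 6·92/(8·63) = 1 − 552/504 = -0.095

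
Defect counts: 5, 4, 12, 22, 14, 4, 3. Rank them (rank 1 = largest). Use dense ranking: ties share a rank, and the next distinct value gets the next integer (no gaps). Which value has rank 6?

3

Sorted (descending): 22, 14, 12, 5, 4, 4, 3
The 2 values of 4 share dense rank 5.
Remaining distinct values take the next consecutive integers.
Rank 6 → value 3.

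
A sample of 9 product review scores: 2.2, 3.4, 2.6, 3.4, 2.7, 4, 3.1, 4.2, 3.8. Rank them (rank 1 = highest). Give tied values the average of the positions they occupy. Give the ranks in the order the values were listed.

Sorted (descending): 4.2, 4, 3.8, 3.4, 3.4, 3.1, 2.7, 2.6, 2.2
The 2 values of 3.4 occupy positions 4–5 → average rank (4+5)/2 = 4.5.

9, 4.5, 8, 4.5, 7, 2, 6, 1, 3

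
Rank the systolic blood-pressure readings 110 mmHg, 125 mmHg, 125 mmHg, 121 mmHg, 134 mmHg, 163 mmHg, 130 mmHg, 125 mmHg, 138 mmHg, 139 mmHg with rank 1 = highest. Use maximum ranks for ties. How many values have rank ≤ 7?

Sorted (descending): 163, 139, 138, 134, 130, 125, 125, 125, 121, 110
The 3 values of 125 occupy positions 6–8 → each gets rank 8.
Ranks ≤ 7: {1, 2, 3, 4, 5} → 5 values.

5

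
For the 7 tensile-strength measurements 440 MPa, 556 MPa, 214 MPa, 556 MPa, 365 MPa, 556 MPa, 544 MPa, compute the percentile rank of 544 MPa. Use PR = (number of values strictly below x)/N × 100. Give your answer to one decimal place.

42.9

N = 7.
Strictly below 544: 3. Equal to 544: 1.
PR = 3/7 × 100 = 42.9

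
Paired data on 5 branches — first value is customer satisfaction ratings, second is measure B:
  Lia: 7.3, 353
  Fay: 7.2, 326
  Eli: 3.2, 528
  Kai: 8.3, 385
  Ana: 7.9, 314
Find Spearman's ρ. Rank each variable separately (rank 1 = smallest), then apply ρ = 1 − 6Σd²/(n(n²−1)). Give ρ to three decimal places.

Ranks of variable 1: 3, 2, 1, 5, 4
Ranks of variable 2: 3, 2, 5, 4, 1
d = r₁ − r₂: 0, 0, -4, 1, 3
d²: 0, 0, 16, 1, 9; Σd² = 26
ρ = 1 − 6·26/(5·24) = 1 − 156/120 = -0.300

-0.300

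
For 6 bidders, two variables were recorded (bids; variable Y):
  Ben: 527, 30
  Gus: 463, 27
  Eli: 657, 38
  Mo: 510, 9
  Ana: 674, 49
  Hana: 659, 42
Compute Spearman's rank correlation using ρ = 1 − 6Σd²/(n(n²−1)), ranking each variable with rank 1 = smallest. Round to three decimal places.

Ranks of variable 1: 3, 1, 4, 2, 6, 5
Ranks of variable 2: 3, 2, 4, 1, 6, 5
d = r₁ − r₂: 0, -1, 0, 1, 0, 0
d²: 0, 1, 0, 1, 0, 0; Σd² = 2
ρ = 1 − 6·2/(6·35) = 1 − 12/210 = 0.943

0.943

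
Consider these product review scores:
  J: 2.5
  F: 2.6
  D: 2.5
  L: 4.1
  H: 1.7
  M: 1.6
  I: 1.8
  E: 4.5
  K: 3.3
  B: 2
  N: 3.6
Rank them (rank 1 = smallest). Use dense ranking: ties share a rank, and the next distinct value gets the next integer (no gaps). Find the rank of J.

Sorted (ascending): 1.6, 1.7, 1.8, 2, 2.5, 2.5, 2.6, 3.3, 3.6, 4.1, 4.5
The 2 values of 2.5 share dense rank 5.
Remaining distinct values take the next consecutive integers.
J has value 2.5 → rank 5.

5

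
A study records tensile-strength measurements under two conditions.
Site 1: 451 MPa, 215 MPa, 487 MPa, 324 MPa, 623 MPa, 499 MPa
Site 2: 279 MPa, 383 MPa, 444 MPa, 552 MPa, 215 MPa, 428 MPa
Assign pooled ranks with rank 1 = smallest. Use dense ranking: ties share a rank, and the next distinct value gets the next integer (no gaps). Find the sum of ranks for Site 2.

28

Sorted (ascending): 215, 215, 279, 324, 383, 428, 444, 451, 487, 499, 552, 623
The 2 values of 215 share dense rank 1.
Remaining distinct values take the next consecutive integers.
Site 2 values → pooled ranks: 279→2, 383→4, 444→6, 552→10, 215→1, 428→5
Rank sum = 2 + 4 + 6 + 10 + 1 + 5 = 28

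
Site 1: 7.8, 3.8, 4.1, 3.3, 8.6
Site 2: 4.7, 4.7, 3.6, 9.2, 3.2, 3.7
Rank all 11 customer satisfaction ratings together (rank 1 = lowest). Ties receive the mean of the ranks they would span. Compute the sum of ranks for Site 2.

34

Sorted (ascending): 3.2, 3.3, 3.6, 3.7, 3.8, 4.1, 4.7, 4.7, 7.8, 8.6, 9.2
The 2 values of 4.7 occupy positions 7–8 → average rank (7+8)/2 = 7.5.
Site 2 values → pooled ranks: 4.7→7.5, 4.7→7.5, 3.6→3, 9.2→11, 3.2→1, 3.7→4
Rank sum = 7.5 + 7.5 + 3 + 11 + 1 + 4 = 34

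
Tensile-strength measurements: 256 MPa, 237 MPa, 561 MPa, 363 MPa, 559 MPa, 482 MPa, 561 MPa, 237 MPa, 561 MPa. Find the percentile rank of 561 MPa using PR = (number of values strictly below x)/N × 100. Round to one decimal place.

N = 9.
Strictly below 561: 6. Equal to 561: 3.
PR = 6/9 × 100 = 66.7

66.7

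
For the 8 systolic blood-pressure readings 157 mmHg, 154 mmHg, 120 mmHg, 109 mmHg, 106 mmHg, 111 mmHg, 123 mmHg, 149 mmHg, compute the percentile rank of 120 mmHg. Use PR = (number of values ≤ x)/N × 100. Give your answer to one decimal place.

N = 8.
Strictly below 120: 3. Equal to 120: 1.
PR = 4/8 × 100 = 50.0

50.0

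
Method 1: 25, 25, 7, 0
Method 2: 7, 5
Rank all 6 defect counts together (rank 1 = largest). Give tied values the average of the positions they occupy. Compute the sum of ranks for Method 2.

Sorted (descending): 25, 25, 7, 7, 5, 0
The 2 values of 25 occupy positions 1–2 → average rank (1+2)/2 = 1.5.
The 2 values of 7 occupy positions 3–4 → average rank (3+4)/2 = 3.5.
Method 2 values → pooled ranks: 7→3.5, 5→5
Rank sum = 3.5 + 5 = 8.5

8.5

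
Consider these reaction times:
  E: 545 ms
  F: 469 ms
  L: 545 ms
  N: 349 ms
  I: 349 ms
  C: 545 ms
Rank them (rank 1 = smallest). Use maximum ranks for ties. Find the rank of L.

6

Sorted (ascending): 349, 349, 469, 545, 545, 545
The 2 values of 349 occupy positions 1–2 → each gets rank 2.
The 3 values of 545 occupy positions 4–6 → each gets rank 6.
L has value 545 ms → rank 6.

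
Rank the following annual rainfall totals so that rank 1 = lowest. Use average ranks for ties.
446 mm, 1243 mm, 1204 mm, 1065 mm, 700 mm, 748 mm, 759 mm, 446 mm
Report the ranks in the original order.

Sorted (ascending): 446, 446, 700, 748, 759, 1065, 1204, 1243
The 2 values of 446 occupy positions 1–2 → average rank (1+2)/2 = 1.5.

1.5, 8, 7, 6, 3, 4, 5, 1.5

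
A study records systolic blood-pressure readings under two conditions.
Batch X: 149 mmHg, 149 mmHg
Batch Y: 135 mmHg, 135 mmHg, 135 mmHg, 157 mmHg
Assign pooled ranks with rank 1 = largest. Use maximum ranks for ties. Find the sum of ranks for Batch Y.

Sorted (descending): 157, 149, 149, 135, 135, 135
The 2 values of 149 occupy positions 2–3 → each gets rank 3.
The 3 values of 135 occupy positions 4–6 → each gets rank 6.
Batch Y values → pooled ranks: 135→6, 135→6, 135→6, 157→1
Rank sum = 6 + 6 + 6 + 1 = 19

19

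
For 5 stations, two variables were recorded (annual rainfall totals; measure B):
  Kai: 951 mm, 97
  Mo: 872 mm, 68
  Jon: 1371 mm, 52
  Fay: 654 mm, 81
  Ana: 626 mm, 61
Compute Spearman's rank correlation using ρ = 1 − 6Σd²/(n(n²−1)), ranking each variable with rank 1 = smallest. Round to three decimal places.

Ranks of variable 1: 4, 3, 5, 2, 1
Ranks of variable 2: 5, 3, 1, 4, 2
d = r₁ − r₂: -1, 0, 4, -2, -1
d²: 1, 0, 16, 4, 1; Σd² = 22
ρ = 1 − 6·22/(5·24) = 1 − 132/120 = -0.100

-0.100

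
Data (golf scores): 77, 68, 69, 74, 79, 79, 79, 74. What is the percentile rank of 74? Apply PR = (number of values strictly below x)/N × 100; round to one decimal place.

25.0

N = 8.
Strictly below 74: 2. Equal to 74: 2.
PR = 2/8 × 100 = 25.0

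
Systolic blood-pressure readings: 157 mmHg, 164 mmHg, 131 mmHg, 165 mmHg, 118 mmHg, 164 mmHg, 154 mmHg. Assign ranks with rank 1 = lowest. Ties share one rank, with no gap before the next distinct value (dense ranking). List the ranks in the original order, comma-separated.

Sorted (ascending): 118, 131, 154, 157, 164, 164, 165
The 2 values of 164 share dense rank 5.
Remaining distinct values take the next consecutive integers.

4, 5, 2, 6, 1, 5, 3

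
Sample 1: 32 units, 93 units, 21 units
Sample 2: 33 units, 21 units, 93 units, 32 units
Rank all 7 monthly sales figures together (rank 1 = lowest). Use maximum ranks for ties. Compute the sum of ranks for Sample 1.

Sorted (ascending): 21, 21, 32, 32, 33, 93, 93
The 2 values of 21 occupy positions 1–2 → each gets rank 2.
The 2 values of 32 occupy positions 3–4 → each gets rank 4.
The 2 values of 93 occupy positions 6–7 → each gets rank 7.
Sample 1 values → pooled ranks: 32→4, 93→7, 21→2
Rank sum = 4 + 7 + 2 = 13

13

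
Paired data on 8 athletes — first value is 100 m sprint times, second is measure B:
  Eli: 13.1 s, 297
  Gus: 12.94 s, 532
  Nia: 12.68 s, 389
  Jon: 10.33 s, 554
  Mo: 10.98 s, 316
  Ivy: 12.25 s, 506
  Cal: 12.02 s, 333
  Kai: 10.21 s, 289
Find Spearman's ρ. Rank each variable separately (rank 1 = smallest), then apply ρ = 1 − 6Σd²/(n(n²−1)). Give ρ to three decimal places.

0.119

Ranks of variable 1: 8, 7, 6, 2, 3, 5, 4, 1
Ranks of variable 2: 2, 7, 5, 8, 3, 6, 4, 1
d = r₁ − r₂: 6, 0, 1, -6, 0, -1, 0, 0
d²: 36, 0, 1, 36, 0, 1, 0, 0; Σd² = 74
ρ = 1 − 6·74/(8·63) = 1 − 444/504 = 0.119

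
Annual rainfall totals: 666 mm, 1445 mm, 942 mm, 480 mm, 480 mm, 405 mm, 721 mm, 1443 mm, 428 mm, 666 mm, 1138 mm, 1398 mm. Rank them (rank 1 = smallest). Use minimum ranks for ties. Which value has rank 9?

Sorted (ascending): 405, 428, 480, 480, 666, 666, 721, 942, 1138, 1398, 1443, 1445
The 2 values of 480 occupy positions 3–4 → each gets rank 3.
The 2 values of 666 occupy positions 5–6 → each gets rank 5.
Rank 9 → value 1138.

1138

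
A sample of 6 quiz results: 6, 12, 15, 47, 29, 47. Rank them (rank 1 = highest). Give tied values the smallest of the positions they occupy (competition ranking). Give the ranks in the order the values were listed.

Sorted (descending): 47, 47, 29, 15, 12, 6
The 2 values of 47 occupy positions 1–2 → each gets rank 1.

6, 5, 4, 1, 3, 1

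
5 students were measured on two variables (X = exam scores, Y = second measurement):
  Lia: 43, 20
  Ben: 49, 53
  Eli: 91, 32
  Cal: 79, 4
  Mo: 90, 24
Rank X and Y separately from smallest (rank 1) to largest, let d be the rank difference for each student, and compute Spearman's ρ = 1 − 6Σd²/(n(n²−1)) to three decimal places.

0.200

Ranks of variable 1: 1, 2, 5, 3, 4
Ranks of variable 2: 2, 5, 4, 1, 3
d = r₁ − r₂: -1, -3, 1, 2, 1
d²: 1, 9, 1, 4, 1; Σd² = 16
ρ = 1 − 6·16/(5·24) = 1 − 96/120 = 0.200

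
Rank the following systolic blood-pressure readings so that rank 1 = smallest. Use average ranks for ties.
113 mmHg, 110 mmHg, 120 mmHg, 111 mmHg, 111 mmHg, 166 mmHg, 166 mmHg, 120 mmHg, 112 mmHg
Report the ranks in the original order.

5, 1, 6.5, 2.5, 2.5, 8.5, 8.5, 6.5, 4

Sorted (ascending): 110, 111, 111, 112, 113, 120, 120, 166, 166
The 2 values of 111 occupy positions 2–3 → average rank (2+3)/2 = 2.5.
The 2 values of 120 occupy positions 6–7 → average rank (6+7)/2 = 6.5.
The 2 values of 166 occupy positions 8–9 → average rank (8+9)/2 = 8.5.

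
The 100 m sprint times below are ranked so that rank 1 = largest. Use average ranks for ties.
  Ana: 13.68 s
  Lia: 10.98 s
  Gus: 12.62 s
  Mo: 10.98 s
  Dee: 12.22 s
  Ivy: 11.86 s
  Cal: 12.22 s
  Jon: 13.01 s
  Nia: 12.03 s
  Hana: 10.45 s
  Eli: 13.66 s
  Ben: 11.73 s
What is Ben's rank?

9

Sorted (descending): 13.68, 13.66, 13.01, 12.62, 12.22, 12.22, 12.03, 11.86, 11.73, 10.98, 10.98, 10.45
The 2 values of 12.22 occupy positions 5–6 → average rank (5+6)/2 = 5.5.
The 2 values of 10.98 occupy positions 10–11 → average rank (10+11)/2 = 10.5.
Ben has value 11.73 s → rank 9.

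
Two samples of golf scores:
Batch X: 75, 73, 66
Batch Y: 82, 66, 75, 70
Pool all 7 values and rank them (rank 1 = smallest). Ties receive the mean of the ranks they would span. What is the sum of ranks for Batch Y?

17

Sorted (ascending): 66, 66, 70, 73, 75, 75, 82
The 2 values of 66 occupy positions 1–2 → average rank (1+2)/2 = 1.5.
The 2 values of 75 occupy positions 5–6 → average rank (5+6)/2 = 5.5.
Batch Y values → pooled ranks: 82→7, 66→1.5, 75→5.5, 70→3
Rank sum = 7 + 1.5 + 5.5 + 3 = 17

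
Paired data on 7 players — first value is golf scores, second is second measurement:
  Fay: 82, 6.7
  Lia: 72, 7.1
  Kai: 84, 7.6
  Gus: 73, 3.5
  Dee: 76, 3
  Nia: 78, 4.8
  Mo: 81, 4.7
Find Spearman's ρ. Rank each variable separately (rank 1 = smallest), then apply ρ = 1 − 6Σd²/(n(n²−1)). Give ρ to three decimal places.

Ranks of variable 1: 6, 1, 7, 2, 3, 4, 5
Ranks of variable 2: 5, 6, 7, 2, 1, 4, 3
d = r₁ − r₂: 1, -5, 0, 0, 2, 0, 2
d²: 1, 25, 0, 0, 4, 0, 4; Σd² = 34
ρ = 1 − 6·34/(7·48) = 1 − 204/336 = 0.393

0.393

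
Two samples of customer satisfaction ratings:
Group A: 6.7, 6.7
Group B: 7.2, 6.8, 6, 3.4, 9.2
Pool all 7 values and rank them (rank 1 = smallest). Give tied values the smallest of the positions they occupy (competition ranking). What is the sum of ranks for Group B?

Sorted (ascending): 3.4, 6, 6.7, 6.7, 6.8, 7.2, 9.2
The 2 values of 6.7 occupy positions 3–4 → each gets rank 3.
Group B values → pooled ranks: 7.2→6, 6.8→5, 6→2, 3.4→1, 9.2→7
Rank sum = 6 + 5 + 2 + 1 + 7 = 21

21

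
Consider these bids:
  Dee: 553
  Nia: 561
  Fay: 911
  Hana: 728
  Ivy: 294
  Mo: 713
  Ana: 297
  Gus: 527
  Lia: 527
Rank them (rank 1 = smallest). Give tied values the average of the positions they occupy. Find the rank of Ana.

Sorted (ascending): 294, 297, 527, 527, 553, 561, 713, 728, 911
The 2 values of 527 occupy positions 3–4 → average rank (3+4)/2 = 3.5.
Ana has value 297 → rank 2.

2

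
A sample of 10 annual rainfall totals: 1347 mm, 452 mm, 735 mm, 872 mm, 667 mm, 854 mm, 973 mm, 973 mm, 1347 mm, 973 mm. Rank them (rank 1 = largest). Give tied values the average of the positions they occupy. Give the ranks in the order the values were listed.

Sorted (descending): 1347, 1347, 973, 973, 973, 872, 854, 735, 667, 452
The 2 values of 1347 occupy positions 1–2 → average rank (1+2)/2 = 1.5.
The 3 values of 973 occupy positions 3–5 → average rank 4.

1.5, 10, 8, 6, 9, 7, 4, 4, 1.5, 4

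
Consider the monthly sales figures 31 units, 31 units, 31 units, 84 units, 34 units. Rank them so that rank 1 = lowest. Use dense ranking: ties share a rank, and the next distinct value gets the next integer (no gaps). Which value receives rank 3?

Sorted (ascending): 31, 31, 31, 34, 84
The 3 values of 31 share dense rank 1.
Remaining distinct values take the next consecutive integers.
Rank 3 → value 84.

84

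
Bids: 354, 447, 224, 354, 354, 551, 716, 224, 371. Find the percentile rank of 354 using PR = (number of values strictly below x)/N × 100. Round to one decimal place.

N = 9.
Strictly below 354: 2. Equal to 354: 3.
PR = 2/9 × 100 = 22.2

22.2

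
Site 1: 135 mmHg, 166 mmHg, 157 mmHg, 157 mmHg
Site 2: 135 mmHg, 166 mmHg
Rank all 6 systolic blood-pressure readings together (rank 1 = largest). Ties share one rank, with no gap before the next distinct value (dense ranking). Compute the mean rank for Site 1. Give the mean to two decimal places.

2.00

Sorted (descending): 166, 166, 157, 157, 135, 135
The 2 values of 166 share dense rank 1.
The 2 values of 157 share dense rank 2.
The 2 values of 135 share dense rank 3.
Site 1 values → pooled ranks: 135→3, 166→1, 157→2, 157→2
Mean rank = (3 + 1 + 2 + 2) / 4 = 2.00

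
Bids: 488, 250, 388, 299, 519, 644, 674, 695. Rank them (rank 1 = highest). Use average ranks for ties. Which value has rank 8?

Sorted (descending): 695, 674, 644, 519, 488, 388, 299, 250
No ties — each value takes its position as its rank.
Rank 8 → value 250.

250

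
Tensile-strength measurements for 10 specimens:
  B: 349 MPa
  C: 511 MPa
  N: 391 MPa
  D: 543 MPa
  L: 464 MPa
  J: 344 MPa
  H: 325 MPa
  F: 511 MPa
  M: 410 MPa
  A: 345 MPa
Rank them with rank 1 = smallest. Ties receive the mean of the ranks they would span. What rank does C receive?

Sorted (ascending): 325, 344, 345, 349, 391, 410, 464, 511, 511, 543
The 2 values of 511 occupy positions 8–9 → average rank (8+9)/2 = 8.5.
C has value 511 MPa → rank 8.5.

8.5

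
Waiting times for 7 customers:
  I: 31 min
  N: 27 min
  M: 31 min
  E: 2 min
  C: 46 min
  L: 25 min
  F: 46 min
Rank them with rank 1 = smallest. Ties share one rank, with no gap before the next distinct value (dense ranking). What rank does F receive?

Sorted (ascending): 2, 25, 27, 31, 31, 46, 46
The 2 values of 31 share dense rank 4.
The 2 values of 46 share dense rank 5.
Remaining distinct values take the next consecutive integers.
F has value 46 min → rank 5.

5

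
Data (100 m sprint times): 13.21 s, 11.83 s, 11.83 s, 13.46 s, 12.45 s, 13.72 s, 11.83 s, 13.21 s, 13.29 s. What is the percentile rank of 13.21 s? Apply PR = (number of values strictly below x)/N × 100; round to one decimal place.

44.4

N = 9.
Strictly below 13.21: 4. Equal to 13.21: 2.
PR = 4/9 × 100 = 44.4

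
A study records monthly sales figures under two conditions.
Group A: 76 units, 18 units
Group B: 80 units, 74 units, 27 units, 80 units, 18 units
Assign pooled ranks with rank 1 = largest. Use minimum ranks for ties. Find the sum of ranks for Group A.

9

Sorted (descending): 80, 80, 76, 74, 27, 18, 18
The 2 values of 80 occupy positions 1–2 → each gets rank 1.
The 2 values of 18 occupy positions 6–7 → each gets rank 6.
Group A values → pooled ranks: 76→3, 18→6
Rank sum = 3 + 6 = 9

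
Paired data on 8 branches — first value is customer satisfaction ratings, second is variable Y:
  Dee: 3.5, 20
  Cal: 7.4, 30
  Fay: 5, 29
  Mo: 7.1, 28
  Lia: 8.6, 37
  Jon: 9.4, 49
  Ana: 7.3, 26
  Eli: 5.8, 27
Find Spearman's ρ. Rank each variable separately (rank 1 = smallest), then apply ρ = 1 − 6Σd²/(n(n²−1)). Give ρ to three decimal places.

0.786

Ranks of variable 1: 1, 6, 2, 4, 7, 8, 5, 3
Ranks of variable 2: 1, 6, 5, 4, 7, 8, 2, 3
d = r₁ − r₂: 0, 0, -3, 0, 0, 0, 3, 0
d²: 0, 0, 9, 0, 0, 0, 9, 0; Σd² = 18
ρ = 1 − 6·18/(8·63) = 1 − 108/504 = 0.786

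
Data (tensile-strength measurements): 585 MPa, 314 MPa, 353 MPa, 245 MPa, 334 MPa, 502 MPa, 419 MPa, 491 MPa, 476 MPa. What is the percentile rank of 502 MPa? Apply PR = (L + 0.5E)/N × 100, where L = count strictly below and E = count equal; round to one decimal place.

N = 9.
Strictly below 502: 7. Equal to 502: 1.
PR = (7 + 0.5·1)/9 × 100 = 83.3

83.3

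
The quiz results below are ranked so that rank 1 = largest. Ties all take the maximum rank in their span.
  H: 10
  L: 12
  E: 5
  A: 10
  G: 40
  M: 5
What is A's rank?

4

Sorted (descending): 40, 12, 10, 10, 5, 5
The 2 values of 10 occupy positions 3–4 → each gets rank 4.
The 2 values of 5 occupy positions 5–6 → each gets rank 6.
A has value 10 → rank 4.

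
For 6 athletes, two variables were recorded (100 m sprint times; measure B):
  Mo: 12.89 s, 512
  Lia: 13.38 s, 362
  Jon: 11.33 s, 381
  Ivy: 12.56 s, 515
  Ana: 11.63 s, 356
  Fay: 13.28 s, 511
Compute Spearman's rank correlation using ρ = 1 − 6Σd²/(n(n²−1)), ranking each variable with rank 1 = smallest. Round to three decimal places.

0.086

Ranks of variable 1: 4, 6, 1, 3, 2, 5
Ranks of variable 2: 5, 2, 3, 6, 1, 4
d = r₁ − r₂: -1, 4, -2, -3, 1, 1
d²: 1, 16, 4, 9, 1, 1; Σd² = 32
ρ = 1 − 6·32/(6·35) = 1 − 192/210 = 0.086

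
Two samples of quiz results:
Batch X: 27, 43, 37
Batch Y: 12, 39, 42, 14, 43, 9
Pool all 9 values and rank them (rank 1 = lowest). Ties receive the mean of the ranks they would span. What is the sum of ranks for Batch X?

Sorted (ascending): 9, 12, 14, 27, 37, 39, 42, 43, 43
The 2 values of 43 occupy positions 8–9 → average rank (8+9)/2 = 8.5.
Batch X values → pooled ranks: 27→4, 43→8.5, 37→5
Rank sum = 4 + 8.5 + 5 = 17.5

17.5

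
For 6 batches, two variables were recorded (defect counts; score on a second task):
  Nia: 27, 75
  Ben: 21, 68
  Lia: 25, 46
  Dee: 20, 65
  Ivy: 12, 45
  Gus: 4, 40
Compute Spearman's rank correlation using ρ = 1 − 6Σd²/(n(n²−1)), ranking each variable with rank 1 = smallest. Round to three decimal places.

Ranks of variable 1: 6, 4, 5, 3, 2, 1
Ranks of variable 2: 6, 5, 3, 4, 2, 1
d = r₁ − r₂: 0, -1, 2, -1, 0, 0
d²: 0, 1, 4, 1, 0, 0; Σd² = 6
ρ = 1 − 6·6/(6·35) = 1 − 36/210 = 0.829

0.829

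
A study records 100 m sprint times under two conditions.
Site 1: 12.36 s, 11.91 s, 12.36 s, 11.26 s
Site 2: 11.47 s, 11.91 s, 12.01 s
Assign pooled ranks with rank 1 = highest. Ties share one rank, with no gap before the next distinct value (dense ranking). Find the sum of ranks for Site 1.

10

Sorted (descending): 12.36, 12.36, 12.01, 11.91, 11.91, 11.47, 11.26
The 2 values of 12.36 share dense rank 1.
The 2 values of 11.91 share dense rank 3.
Remaining distinct values take the next consecutive integers.
Site 1 values → pooled ranks: 12.36→1, 11.91→3, 12.36→1, 11.26→5
Rank sum = 1 + 3 + 1 + 5 = 10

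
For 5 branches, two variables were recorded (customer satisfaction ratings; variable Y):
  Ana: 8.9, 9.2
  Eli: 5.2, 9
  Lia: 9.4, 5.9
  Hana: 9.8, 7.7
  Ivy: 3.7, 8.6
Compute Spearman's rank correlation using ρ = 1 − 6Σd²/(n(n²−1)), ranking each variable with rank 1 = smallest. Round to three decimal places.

Ranks of variable 1: 3, 2, 4, 5, 1
Ranks of variable 2: 5, 4, 1, 2, 3
d = r₁ − r₂: -2, -2, 3, 3, -2
d²: 4, 4, 9, 9, 4; Σd² = 30
ρ = 1 − 6·30/(5·24) = 1 − 180/120 = -0.500

-0.500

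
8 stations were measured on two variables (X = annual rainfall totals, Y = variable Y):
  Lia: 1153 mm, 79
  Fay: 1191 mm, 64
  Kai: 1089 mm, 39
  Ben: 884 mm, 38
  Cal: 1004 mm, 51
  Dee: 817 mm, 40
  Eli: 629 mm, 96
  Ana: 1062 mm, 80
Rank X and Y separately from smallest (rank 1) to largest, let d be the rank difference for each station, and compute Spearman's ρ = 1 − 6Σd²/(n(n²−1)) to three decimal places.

0.000

Ranks of variable 1: 7, 8, 6, 3, 4, 2, 1, 5
Ranks of variable 2: 6, 5, 2, 1, 4, 3, 8, 7
d = r₁ − r₂: 1, 3, 4, 2, 0, -1, -7, -2
d²: 1, 9, 16, 4, 0, 1, 49, 4; Σd² = 84
ρ = 1 − 6·84/(8·63) = 1 − 504/504 = 0.000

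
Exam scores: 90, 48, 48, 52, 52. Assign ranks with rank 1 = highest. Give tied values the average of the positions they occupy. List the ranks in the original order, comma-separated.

1, 4.5, 4.5, 2.5, 2.5

Sorted (descending): 90, 52, 52, 48, 48
The 2 values of 52 occupy positions 2–3 → average rank (2+3)/2 = 2.5.
The 2 values of 48 occupy positions 4–5 → average rank (4+5)/2 = 4.5.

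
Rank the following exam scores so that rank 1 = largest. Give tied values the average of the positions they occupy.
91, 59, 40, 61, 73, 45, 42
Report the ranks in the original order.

Sorted (descending): 91, 73, 61, 59, 45, 42, 40
No ties — each value takes its position as its rank.

1, 4, 7, 3, 2, 5, 6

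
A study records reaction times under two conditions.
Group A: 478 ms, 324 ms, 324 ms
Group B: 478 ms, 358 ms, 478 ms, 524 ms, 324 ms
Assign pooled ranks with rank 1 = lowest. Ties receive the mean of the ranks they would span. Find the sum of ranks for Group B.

26

Sorted (ascending): 324, 324, 324, 358, 478, 478, 478, 524
The 3 values of 324 occupy positions 1–3 → average rank 2.
The 3 values of 478 occupy positions 5–7 → average rank 6.
Group B values → pooled ranks: 478→6, 358→4, 478→6, 524→8, 324→2
Rank sum = 6 + 4 + 6 + 8 + 2 = 26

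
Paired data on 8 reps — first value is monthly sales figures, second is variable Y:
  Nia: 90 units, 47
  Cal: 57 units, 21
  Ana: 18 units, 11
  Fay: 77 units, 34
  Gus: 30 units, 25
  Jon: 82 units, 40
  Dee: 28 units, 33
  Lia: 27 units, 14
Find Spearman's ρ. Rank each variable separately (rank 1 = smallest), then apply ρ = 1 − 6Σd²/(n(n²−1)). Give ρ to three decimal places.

Ranks of variable 1: 8, 5, 1, 6, 4, 7, 3, 2
Ranks of variable 2: 8, 3, 1, 6, 4, 7, 5, 2
d = r₁ − r₂: 0, 2, 0, 0, 0, 0, -2, 0
d²: 0, 4, 0, 0, 0, 0, 4, 0; Σd² = 8
ρ = 1 − 6·8/(8·63) = 1 − 48/504 = 0.905

0.905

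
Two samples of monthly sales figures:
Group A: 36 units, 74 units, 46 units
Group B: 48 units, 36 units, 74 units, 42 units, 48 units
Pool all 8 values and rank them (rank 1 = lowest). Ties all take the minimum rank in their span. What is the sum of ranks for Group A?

Sorted (ascending): 36, 36, 42, 46, 48, 48, 74, 74
The 2 values of 36 occupy positions 1–2 → each gets rank 1.
The 2 values of 48 occupy positions 5–6 → each gets rank 5.
The 2 values of 74 occupy positions 7–8 → each gets rank 7.
Group A values → pooled ranks: 36→1, 74→7, 46→4
Rank sum = 1 + 7 + 4 = 12

12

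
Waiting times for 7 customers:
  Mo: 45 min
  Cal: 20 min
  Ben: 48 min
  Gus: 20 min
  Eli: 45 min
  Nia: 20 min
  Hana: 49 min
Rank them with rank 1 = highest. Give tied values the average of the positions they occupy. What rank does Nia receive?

Sorted (descending): 49, 48, 45, 45, 20, 20, 20
The 2 values of 45 occupy positions 3–4 → average rank (3+4)/2 = 3.5.
The 3 values of 20 occupy positions 5–7 → average rank 6.
Nia has value 20 min → rank 6.

6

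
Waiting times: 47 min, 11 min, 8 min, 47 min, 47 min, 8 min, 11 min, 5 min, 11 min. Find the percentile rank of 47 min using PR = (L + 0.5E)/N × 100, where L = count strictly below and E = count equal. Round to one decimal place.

83.3

N = 9.
Strictly below 47: 6. Equal to 47: 3.
PR = (6 + 0.5·3)/9 × 100 = 83.3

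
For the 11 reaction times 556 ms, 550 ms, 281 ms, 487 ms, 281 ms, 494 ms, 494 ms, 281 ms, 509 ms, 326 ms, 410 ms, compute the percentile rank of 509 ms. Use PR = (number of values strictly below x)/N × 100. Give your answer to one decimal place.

N = 11.
Strictly below 509: 8. Equal to 509: 1.
PR = 8/11 × 100 = 72.7

72.7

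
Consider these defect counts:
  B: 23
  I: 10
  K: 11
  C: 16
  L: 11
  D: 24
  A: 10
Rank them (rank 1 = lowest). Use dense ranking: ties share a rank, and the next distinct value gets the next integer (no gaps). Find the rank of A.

1

Sorted (ascending): 10, 10, 11, 11, 16, 23, 24
The 2 values of 10 share dense rank 1.
The 2 values of 11 share dense rank 2.
Remaining distinct values take the next consecutive integers.
A has value 10 → rank 1.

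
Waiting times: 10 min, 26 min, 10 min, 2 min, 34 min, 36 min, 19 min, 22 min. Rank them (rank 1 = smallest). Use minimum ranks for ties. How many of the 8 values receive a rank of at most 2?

Sorted (ascending): 2, 10, 10, 19, 22, 26, 34, 36
The 2 values of 10 occupy positions 2–3 → each gets rank 2.
Ranks ≤ 2: {1, 2, 2} → 3 values.

3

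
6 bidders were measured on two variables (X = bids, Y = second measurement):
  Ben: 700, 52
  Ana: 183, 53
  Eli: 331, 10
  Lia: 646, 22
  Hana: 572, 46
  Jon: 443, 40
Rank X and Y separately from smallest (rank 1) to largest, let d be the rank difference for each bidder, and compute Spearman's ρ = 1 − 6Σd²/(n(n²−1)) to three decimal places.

Ranks of variable 1: 6, 1, 2, 5, 4, 3
Ranks of variable 2: 5, 6, 1, 2, 4, 3
d = r₁ − r₂: 1, -5, 1, 3, 0, 0
d²: 1, 25, 1, 9, 0, 0; Σd² = 36
ρ = 1 − 6·36/(6·35) = 1 − 216/210 = -0.029

-0.029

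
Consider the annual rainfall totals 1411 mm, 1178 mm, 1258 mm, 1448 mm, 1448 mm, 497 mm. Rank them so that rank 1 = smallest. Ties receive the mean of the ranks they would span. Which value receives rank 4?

1411

Sorted (ascending): 497, 1178, 1258, 1411, 1448, 1448
The 2 values of 1448 occupy positions 5–6 → average rank (5+6)/2 = 5.5.
Rank 4 → value 1411.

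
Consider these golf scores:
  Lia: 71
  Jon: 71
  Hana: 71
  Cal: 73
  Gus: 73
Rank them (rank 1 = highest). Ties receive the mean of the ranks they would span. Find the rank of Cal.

Sorted (descending): 73, 73, 71, 71, 71
The 2 values of 73 occupy positions 1–2 → average rank (1+2)/2 = 1.5.
The 3 values of 71 occupy positions 3–5 → average rank 4.
Cal has value 73 → rank 1.5.

1.5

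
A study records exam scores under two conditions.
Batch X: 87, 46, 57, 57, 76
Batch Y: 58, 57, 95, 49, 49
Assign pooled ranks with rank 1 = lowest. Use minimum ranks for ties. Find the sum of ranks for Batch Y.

25

Sorted (ascending): 46, 49, 49, 57, 57, 57, 58, 76, 87, 95
The 2 values of 49 occupy positions 2–3 → each gets rank 2.
The 3 values of 57 occupy positions 4–6 → each gets rank 4.
Batch Y values → pooled ranks: 58→7, 57→4, 95→10, 49→2, 49→2
Rank sum = 7 + 4 + 10 + 2 + 2 = 25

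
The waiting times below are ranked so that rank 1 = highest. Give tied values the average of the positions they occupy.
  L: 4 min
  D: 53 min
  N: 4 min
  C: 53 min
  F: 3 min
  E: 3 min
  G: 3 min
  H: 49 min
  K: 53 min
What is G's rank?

8

Sorted (descending): 53, 53, 53, 49, 4, 4, 3, 3, 3
The 3 values of 53 occupy positions 1–3 → average rank 2.
The 2 values of 4 occupy positions 5–6 → average rank (5+6)/2 = 5.5.
The 3 values of 3 occupy positions 7–9 → average rank 8.
G has value 3 min → rank 8.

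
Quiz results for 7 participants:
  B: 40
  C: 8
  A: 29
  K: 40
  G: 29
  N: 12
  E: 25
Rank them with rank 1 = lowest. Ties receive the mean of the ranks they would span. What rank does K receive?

Sorted (ascending): 8, 12, 25, 29, 29, 40, 40
The 2 values of 29 occupy positions 4–5 → average rank (4+5)/2 = 4.5.
The 2 values of 40 occupy positions 6–7 → average rank (6+7)/2 = 6.5.
K has value 40 → rank 6.5.

6.5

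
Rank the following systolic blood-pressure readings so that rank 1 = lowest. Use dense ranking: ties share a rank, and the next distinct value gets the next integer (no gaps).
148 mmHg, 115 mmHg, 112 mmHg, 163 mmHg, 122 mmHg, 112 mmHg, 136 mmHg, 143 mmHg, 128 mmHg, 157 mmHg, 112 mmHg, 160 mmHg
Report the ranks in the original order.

7, 2, 1, 10, 3, 1, 5, 6, 4, 8, 1, 9

Sorted (ascending): 112, 112, 112, 115, 122, 128, 136, 143, 148, 157, 160, 163
The 3 values of 112 share dense rank 1.
Remaining distinct values take the next consecutive integers.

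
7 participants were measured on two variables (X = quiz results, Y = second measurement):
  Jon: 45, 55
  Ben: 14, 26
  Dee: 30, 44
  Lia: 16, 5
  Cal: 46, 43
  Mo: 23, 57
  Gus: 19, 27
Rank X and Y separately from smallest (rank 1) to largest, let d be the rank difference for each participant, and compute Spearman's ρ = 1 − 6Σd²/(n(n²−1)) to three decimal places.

0.643

Ranks of variable 1: 6, 1, 5, 2, 7, 4, 3
Ranks of variable 2: 6, 2, 5, 1, 4, 7, 3
d = r₁ − r₂: 0, -1, 0, 1, 3, -3, 0
d²: 0, 1, 0, 1, 9, 9, 0; Σd² = 20
ρ = 1 − 6·20/(7·48) = 1 − 120/336 = 0.643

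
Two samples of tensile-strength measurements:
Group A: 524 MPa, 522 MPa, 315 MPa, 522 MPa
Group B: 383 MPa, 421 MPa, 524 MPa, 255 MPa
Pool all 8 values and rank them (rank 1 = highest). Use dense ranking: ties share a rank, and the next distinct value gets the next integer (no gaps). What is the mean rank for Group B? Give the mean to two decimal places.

3.50

Sorted (descending): 524, 524, 522, 522, 421, 383, 315, 255
The 2 values of 524 share dense rank 1.
The 2 values of 522 share dense rank 2.
Remaining distinct values take the next consecutive integers.
Group B values → pooled ranks: 383→4, 421→3, 524→1, 255→6
Mean rank = (4 + 3 + 1 + 6) / 4 = 3.50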